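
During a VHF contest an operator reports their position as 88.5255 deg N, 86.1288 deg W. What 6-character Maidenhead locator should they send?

Add 180° to longitude and 90° to latitude: 93.8712, 178.5255.
Field: lon ⌊93.8712/20⌋ = 4 → E; lat ⌊178.5255/10⌋ = 17 → R.
Square: lon ⌊13.8712/2⌋ = 6; lat ⌊8.5255/1⌋ = 8.
Subsquare: lon ⌊1.8712/0.0833333⌋ = 22 → w; lat ⌊0.5255/0.0416667⌋ = 12 → m.

ER68wm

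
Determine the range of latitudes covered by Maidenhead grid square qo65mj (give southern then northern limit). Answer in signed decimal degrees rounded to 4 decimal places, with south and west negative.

55.3750, 55.4167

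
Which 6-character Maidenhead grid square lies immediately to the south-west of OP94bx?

Longitude subsquare b = 1; −1 → 0 = a.
Latitude subsquare x = 23; −1 → 22 = w.

OP94aw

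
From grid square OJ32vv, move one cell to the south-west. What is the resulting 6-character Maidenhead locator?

Longitude subsquare v = 21; −1 → 20 = u.
Latitude subsquare v = 21; −1 → 20 = u.

OJ32uu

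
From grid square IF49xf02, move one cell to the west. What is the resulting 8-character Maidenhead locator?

Longitude extended square 0; −1 → -1, wraps to 9, carry into subsquare.
Longitude subsquare x = 23; −1 → 22 = w.
The latitude characters are unchanged.

IF49wf92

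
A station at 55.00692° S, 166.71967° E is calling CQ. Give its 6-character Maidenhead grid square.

Shift to the Maidenhead origin (180°W, 90°S): lon 346.7197, lat 34.9931.
Field: 346.7197/20 → 17 → R, 34.9931/10 → 3 → D; chars RD.
Square: 6.7197/2 → 3, 4.9931/1 → 4; chars 34.
Subsquare: 0.7197/0.0833333 → 8 → i, 0.9931/0.0416667 → 23 → x; chars ix.

RD34ix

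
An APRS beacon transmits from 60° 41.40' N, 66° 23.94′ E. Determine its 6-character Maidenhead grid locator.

MP30eq

Add 180° to longitude and 90° to latitude: 246.3990, 150.6900.
Field: lon ⌊246.3990/20⌋ = 12 → M; lat ⌊150.6900/10⌋ = 15 → P.
Square: lon ⌊6.3990/2⌋ = 3; lat ⌊0.6900/1⌋ = 0.
Subsquare: lon ⌊0.3990/0.0833333⌋ = 4 → e; lat ⌊0.6900/0.0416667⌋ = 16 → q.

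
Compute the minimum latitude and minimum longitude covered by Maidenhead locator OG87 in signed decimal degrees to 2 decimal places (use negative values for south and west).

-23.00, 116.00

Field O=14, G=6: +14·20° lon, +6·10° lat → SW at lon 100°, lat -30°.
Square 8, 7: +8·2° lon, +7·1° lat → SW at lon 116°, lat -23°.
latitude -23.00, longitude 116.00.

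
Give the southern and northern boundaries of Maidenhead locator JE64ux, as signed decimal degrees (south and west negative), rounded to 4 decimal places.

-45.0417, -45.0000

Field J=9, E=4: +9·20° lon, +4·10° lat → SW at lon 0°, lat -50°.
Square 6, 4: +6·2° lon, +4·1° lat → SW at lon 12°, lat -46°.
Subsquare u=20, x=23: +20·0.0833333° lon, +23·0.0416667° lat → SW at lon 13.6667°, lat -45.0417°.
Cell spans 0.0833333° lon × 0.0416667° lat.
south -45.0417, north -45.0000.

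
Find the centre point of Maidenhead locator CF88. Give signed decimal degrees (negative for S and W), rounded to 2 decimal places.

Field C=2, F=5: +2·20° lon, +5·10° lat → SW at lon -140°, lat -40°.
Square 8, 8: +8·2° lon, +8·1° lat → SW at lon -124°, lat -32°.
Cell spans 2° lon × 1° lat. Centre is SW corner plus half of each.
latitude -31.50, longitude -123.00.

-31.50, -123.00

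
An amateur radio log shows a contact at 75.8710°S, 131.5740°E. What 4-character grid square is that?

PB54

Add 180° to longitude and 90° to latitude: 311.57, 14.13.
Field: 311.57/20 → 15 → P, 14.13/10 → 1 → B; chars PB.
Square: 11.57/2 → 5, 4.13/1 → 4; chars 54.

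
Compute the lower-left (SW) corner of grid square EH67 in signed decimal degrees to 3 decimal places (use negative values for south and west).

-13.000, -88.000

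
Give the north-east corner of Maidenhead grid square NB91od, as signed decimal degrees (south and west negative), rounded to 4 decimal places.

Field N=13, B=1: +13·20° lon, +1·10° lat → SW at lon 80°, lat -80°.
Square 9, 1: +9·2° lon, +1·1° lat → SW at lon 98°, lat -79°.
Subsquare o=14, d=3: +14·0.0833333° lon, +3·0.0416667° lat → SW at lon 99.1667°, lat -78.875°.
Cell spans 0.0833333° lon × 0.0416667° lat. NE corner is SW corner plus one full cell.
latitude -78.8333, longitude 99.2500.

-78.8333, 99.2500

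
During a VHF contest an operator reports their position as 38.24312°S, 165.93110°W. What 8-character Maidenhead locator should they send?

AF71as81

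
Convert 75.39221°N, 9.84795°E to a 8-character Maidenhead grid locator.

JQ45wj14

Offset from 180°W / 90°S: lon 189.84795°, lat 165.39221°.
Field (20°×10°, letters A–R): 189.84795/20 → 9 → J, 165.39221/10 → 16 → Q; chars JQ.
Square (2°×1°, digits 0–9): 9.84795/2 → 4, 5.39221/1 → 5; chars 45.
Subsquare (5′×2.5′, letters a–x): 1.84795/0.0833333 → 22 → w, 0.39221/0.0416667 → 9 → j; chars wj.
Extended square (30″×15″, digits 0–9): 0.01462/0.00833333 → 1, 0.01721/0.00416667 → 4; chars 14.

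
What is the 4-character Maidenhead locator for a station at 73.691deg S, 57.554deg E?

Add 180° to longitude and 90° to latitude: 237.55, 16.31.
Field: lon ⌊237.55/20⌋ = 11 → L; lat ⌊16.31/10⌋ = 1 → B.
Square: lon ⌊17.55/2⌋ = 8; lat ⌊6.31/1⌋ = 6.

LB86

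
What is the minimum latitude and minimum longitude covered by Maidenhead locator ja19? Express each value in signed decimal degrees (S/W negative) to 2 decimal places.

-81.00, 2.00

Field J=9, A=0: +9·20° lon, +0·10° lat → SW at lon 0°, lat -90°.
Square 1, 9: +1·2° lon, +9·1° lat → SW at lon 2°, lat -81°.
latitude -81.00, longitude 2.00.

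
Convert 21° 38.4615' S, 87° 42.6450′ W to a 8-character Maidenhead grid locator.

EG68di46

Offset from 180°W / 90°S: lon 92.28925°, lat 68.35898°.
Field (20°×10°, letters A–R): lon ⌊92.28925/20⌋ = 4 → E; lat ⌊68.35898/10⌋ = 6 → G.
Square (2°×1°, digits 0–9): lon ⌊12.28925/2⌋ = 6; lat ⌊8.35898/1⌋ = 8.
Subsquare (5′×2.5′, letters a–x): lon ⌊0.28925/0.0833333⌋ = 3 → d; lat ⌊0.35898/0.0416667⌋ = 8 → i.
Extended square (30″×15″, digits 0–9): lon ⌊0.03925/0.00833333⌋ = 4; lat ⌊0.02564/0.00416667⌋ = 6.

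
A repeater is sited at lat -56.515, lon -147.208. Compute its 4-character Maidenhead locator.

BD63

Add 180° to longitude and 90° to latitude: 32.79, 33.48.
Field: 32.79/20 → 1 → B, 33.48/10 → 3 → D; chars BD.
Square: 12.79/2 → 6, 3.48/1 → 3; chars 63.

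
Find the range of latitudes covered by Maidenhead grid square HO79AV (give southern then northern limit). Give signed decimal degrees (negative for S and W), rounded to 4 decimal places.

59.8750, 59.9167

Field H=7, O=14: +7·20° lon, +14·10° lat → SW at lon -40°, lat 50°.
Square 7, 9: +7·2° lon, +9·1° lat → SW at lon -26°, lat 59°.
Subsquare a=0, v=21: +0·0.0833333° lon, +21·0.0416667° lat → SW at lon -26°, lat 59.875°.
Cell spans 0.0833333° lon × 0.0416667° lat.
south 59.8750, north 59.9167.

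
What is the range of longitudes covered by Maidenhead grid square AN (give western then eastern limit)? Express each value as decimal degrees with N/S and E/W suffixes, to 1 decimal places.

180.0° W, 160.0° W

Field A=0, N=13: +0·20° lon, +13·10° lat → SW at lon -180°, lat 40°.
Cell spans 20° lon × 10° lat.
west 180.0° W, east 160.0° W.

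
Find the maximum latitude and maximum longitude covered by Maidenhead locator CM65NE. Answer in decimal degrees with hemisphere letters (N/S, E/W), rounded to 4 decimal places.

35.2083° N, 126.8333° W

Field C=2, M=12: +2·20° lon, +12·10° lat → SW at lon -140°, lat 30°.
Square 6, 5: +6·2° lon, +5·1° lat → SW at lon -128°, lat 35°.
Subsquare n=13, e=4: +13·0.0833333° lon, +4·0.0416667° lat → SW at lon -126.917°, lat 35.1667°.
Cell spans 0.0833333° lon × 0.0416667° lat. NE corner is SW corner plus one full cell.
latitude 35.2083° N, longitude 126.8333° W.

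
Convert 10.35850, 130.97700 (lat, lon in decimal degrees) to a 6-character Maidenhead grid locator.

Offset from 180°W / 90°S: lon 310.9770°, lat 100.3585°.
Field: lon ⌊310.9770/20⌋ = 15 → P; lat ⌊100.3585/10⌋ = 10 → K.
Square: lon ⌊10.9770/2⌋ = 5; lat ⌊0.3585/1⌋ = 0.
Subsquare: lon ⌊0.9770/0.0833333⌋ = 11 → l; lat ⌊0.3585/0.0416667⌋ = 8 → i.

PK50li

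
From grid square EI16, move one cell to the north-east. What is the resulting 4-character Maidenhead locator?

Longitude square 1; +1 → 2.
Latitude square 6; +1 → 7.

EI27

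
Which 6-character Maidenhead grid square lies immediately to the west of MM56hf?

Longitude subsquare h = 7; −1 → 6 = g.
The latitude characters are unchanged.

MM56gf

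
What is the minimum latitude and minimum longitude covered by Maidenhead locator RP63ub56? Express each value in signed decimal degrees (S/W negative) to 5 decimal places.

63.06667, 173.70833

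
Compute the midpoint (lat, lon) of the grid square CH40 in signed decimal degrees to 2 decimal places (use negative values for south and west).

-19.50, -131.00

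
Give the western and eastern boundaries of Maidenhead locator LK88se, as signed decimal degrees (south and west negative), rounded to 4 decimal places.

57.5000, 57.5833

Field L=11, K=10: +11·20° lon, +10·10° lat → SW at lon 40°, lat 10°.
Square 8, 8: +8·2° lon, +8·1° lat → SW at lon 56°, lat 18°.
Subsquare s=18, e=4: +18·0.0833333° lon, +4·0.0416667° lat → SW at lon 57.5°, lat 18.1667°.
Cell spans 0.0833333° lon × 0.0416667° lat.
west 57.5000, east 57.5833.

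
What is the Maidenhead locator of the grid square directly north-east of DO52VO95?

Longitude extended square 9; +1 → 10, wraps to 0, carry into subsquare.
Longitude subsquare v = 21; +1 → 22 = w.
Latitude extended square 5; +1 → 6.

DO52wo06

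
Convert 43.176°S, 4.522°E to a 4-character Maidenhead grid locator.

JE26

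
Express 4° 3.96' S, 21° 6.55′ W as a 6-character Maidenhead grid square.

Offset from 180°W / 90°S: lon 158.8908°, lat 85.9340°.
Field (20°×10°, letters A–R): 158.8908/20 → 7 → H, 85.9340/10 → 8 → I; chars HI.
Square (2°×1°, digits 0–9): 18.8908/2 → 9, 5.9340/1 → 5; chars 95.
Subsquare (5′×2.5′, letters a–x): 0.8908/0.0833333 → 10 → k, 0.9340/0.0416667 → 22 → w; chars kw.

HI95kw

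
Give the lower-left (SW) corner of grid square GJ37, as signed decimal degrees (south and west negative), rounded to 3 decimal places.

7.000, -54.000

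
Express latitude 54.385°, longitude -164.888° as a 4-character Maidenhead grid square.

Add 180° to longitude and 90° to latitude: 15.11, 144.38.
Field (20°×10°, letters A–R): lon ⌊15.11/20⌋ = 0 → A; lat ⌊144.38/10⌋ = 14 → O.
Square (2°×1°, digits 0–9): lon ⌊15.11/2⌋ = 7; lat ⌊4.38/1⌋ = 4.

AO74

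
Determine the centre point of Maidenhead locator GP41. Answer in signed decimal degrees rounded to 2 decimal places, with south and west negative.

61.50, -51.00

Field G=6, P=15: +6·20° lon, +15·10° lat → SW at lon -60°, lat 60°.
Square 4, 1: +4·2° lon, +1·1° lat → SW at lon -52°, lat 61°.
Cell spans 2° lon × 1° lat. Centre is SW corner plus half of each.
latitude 61.50, longitude -51.00.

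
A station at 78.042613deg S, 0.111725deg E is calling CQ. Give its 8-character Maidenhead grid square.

Add 180° to longitude and 90° to latitude: 180.11173, 11.95739.
Field: 180.11173/20 → 9 → J, 11.95739/10 → 1 → B; chars JB.
Square: 0.11173/2 → 0, 1.95739/1 → 1; chars 01.
Subsquare: 0.11173/0.0833333 → 1 → b, 0.95739/0.0416667 → 22 → w; chars bw.
Extended square: 0.02839/0.00833333 → 3, 0.04072/0.00416667 → 9; chars 39.

JB01bw39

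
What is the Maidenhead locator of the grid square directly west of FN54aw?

FN44xw

Longitude subsquare a = 0; −1 → -1, wraps to 23 = x, carry into square.
Longitude square 5; −1 → 4.
The latitude characters are unchanged.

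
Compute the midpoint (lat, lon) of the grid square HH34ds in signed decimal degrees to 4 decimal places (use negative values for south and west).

-15.2292, -33.7083

Field H=7, H=7: +7·20° lon, +7·10° lat → SW at lon -40°, lat -20°.
Square 3, 4: +3·2° lon, +4·1° lat → SW at lon -34°, lat -16°.
Subsquare d=3, s=18: +3·0.0833333° lon, +18·0.0416667° lat → SW at lon -33.75°, lat -15.25°.
Cell spans 0.0833333° lon × 0.0416667° lat. Centre is SW corner plus half of each.
latitude -15.2292, longitude -33.7083.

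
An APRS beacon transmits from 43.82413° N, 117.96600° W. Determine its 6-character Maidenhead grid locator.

DN13at

Add 180° to longitude and 90° to latitude: 62.0340, 133.8241.
Field (20°×10°, letters A–R): lon ⌊62.0340/20⌋ = 3 → D; lat ⌊133.8241/10⌋ = 13 → N.
Square (2°×1°, digits 0–9): lon ⌊2.0340/2⌋ = 1; lat ⌊3.8241/1⌋ = 3.
Subsquare (5′×2.5′, letters a–x): lon ⌊0.0340/0.0833333⌋ = 0 → a; lat ⌊0.8241/0.0416667⌋ = 19 → t.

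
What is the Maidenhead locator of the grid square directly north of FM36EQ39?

FM36er30

Latitude extended square 9; +1 → 10, wraps to 0, carry into subsquare.
Latitude subsquare q = 16; +1 → 17 = r.
The longitude characters are unchanged.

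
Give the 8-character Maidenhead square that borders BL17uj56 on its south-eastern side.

Longitude extended square 5; +1 → 6.
Latitude extended square 6; −1 → 5.

BL17uj65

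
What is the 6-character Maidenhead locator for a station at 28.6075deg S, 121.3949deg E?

PG01qj

Offset from 180°W / 90°S: lon 301.3949°, lat 61.3925°.
Field: 301.3949/20 → 15 → P, 61.3925/10 → 6 → G; chars PG.
Square: 1.3949/2 → 0, 1.3925/1 → 1; chars 01.
Subsquare: 1.3949/0.0833333 → 16 → q, 0.3925/0.0416667 → 9 → j; chars qj.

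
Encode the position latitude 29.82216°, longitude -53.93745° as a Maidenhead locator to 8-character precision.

Add 180° to longitude and 90° to latitude: 126.06255, 119.82216.
Field: lon ⌊126.06255/20⌋ = 6 → G; lat ⌊119.82216/10⌋ = 11 → L.
Square: lon ⌊6.06255/2⌋ = 3; lat ⌊9.82216/1⌋ = 9.
Subsquare: lon ⌊0.06255/0.0833333⌋ = 0 → a; lat ⌊0.82216/0.0416667⌋ = 19 → t.
Extended square: lon ⌊0.06255/0.00833333⌋ = 7; lat ⌊0.03049/0.00416667⌋ = 7.

GL39at77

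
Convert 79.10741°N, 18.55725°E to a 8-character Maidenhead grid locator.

JQ99gc65

Shift to the Maidenhead origin (180°W, 90°S): lon 198.55725, lat 169.10741.
Field (20°×10°, letters A–R): lon ⌊198.55725/20⌋ = 9 → J; lat ⌊169.10741/10⌋ = 16 → Q.
Square (2°×1°, digits 0–9): lon ⌊18.55725/2⌋ = 9; lat ⌊9.10741/1⌋ = 9.
Subsquare (5′×2.5′, letters a–x): lon ⌊0.55725/0.0833333⌋ = 6 → g; lat ⌊0.10741/0.0416667⌋ = 2 → c.
Extended square (30″×15″, digits 0–9): lon ⌊0.05725/0.00833333⌋ = 6; lat ⌊0.02408/0.00416667⌋ = 5.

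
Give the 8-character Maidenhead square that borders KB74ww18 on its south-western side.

KB74ww07

Longitude extended square 1; −1 → 0.
Latitude extended square 8; −1 → 7.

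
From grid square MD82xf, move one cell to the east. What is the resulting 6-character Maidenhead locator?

MD92af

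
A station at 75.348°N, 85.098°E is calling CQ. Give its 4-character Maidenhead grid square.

Shift to the Maidenhead origin (180°W, 90°S): lon 265.10, lat 165.35.
Field: lon ⌊265.10/20⌋ = 13 → N; lat ⌊165.35/10⌋ = 16 → Q.
Square: lon ⌊5.10/2⌋ = 2; lat ⌊5.35/1⌋ = 5.

NQ25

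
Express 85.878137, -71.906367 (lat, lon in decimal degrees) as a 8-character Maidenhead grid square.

Offset from 180°W / 90°S: lon 108.09363°, lat 175.87814°.
Field (20°×10°, letters A–R): 108.09363/20 → 5 → F, 175.87814/10 → 17 → R; chars FR.
Square (2°×1°, digits 0–9): 8.09363/2 → 4, 5.87814/1 → 5; chars 45.
Subsquare (5′×2.5′, letters a–x): 0.09363/0.0833333 → 1 → b, 0.87814/0.0416667 → 21 → v; chars bv.
Extended square (30″×15″, digits 0–9): 0.01030/0.00833333 → 1, 0.00314/0.00416667 → 0; chars 10.

FR45bv10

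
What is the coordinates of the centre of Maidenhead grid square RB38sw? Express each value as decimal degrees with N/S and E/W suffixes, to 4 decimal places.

Field R=17, B=1: +17·20° lon, +1·10° lat → SW at lon 160°, lat -80°.
Square 3, 8: +3·2° lon, +8·1° lat → SW at lon 166°, lat -72°.
Subsquare s=18, w=22: +18·0.0833333° lon, +22·0.0416667° lat → SW at lon 167.5°, lat -71.0833°.
Cell spans 0.0833333° lon × 0.0416667° lat. Centre is SW corner plus half of each.
latitude 71.0625° S, longitude 167.5417° E.

71.0625° S, 167.5417° E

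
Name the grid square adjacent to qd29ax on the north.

Latitude subsquare x = 23; +1 → 24, wraps to 0 = a, carry into square.
Latitude square 9; +1 → 10, wraps to 0, carry into field.
Latitude field D = 3; +1 → 4 = E.
The longitude characters are unchanged.

QE20aa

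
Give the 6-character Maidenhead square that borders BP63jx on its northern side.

Latitude subsquare x = 23; +1 → 24, wraps to 0 = a, carry into square.
Latitude square 3; +1 → 4.
The longitude characters are unchanged.

BP64ja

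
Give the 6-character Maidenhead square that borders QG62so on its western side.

Longitude subsquare s = 18; −1 → 17 = r.
The latitude characters are unchanged.

QG62ro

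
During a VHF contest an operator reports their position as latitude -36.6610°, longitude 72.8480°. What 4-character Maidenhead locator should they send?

Add 180° to longitude and 90° to latitude: 252.85, 53.34.
Field (20°×10°, letters A–R): 252.85/20 → 12 → M, 53.34/10 → 5 → F; chars MF.
Square (2°×1°, digits 0–9): 12.85/2 → 6, 3.34/1 → 3; chars 63.

MF63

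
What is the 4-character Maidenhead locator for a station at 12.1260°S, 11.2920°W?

Add 180° to longitude and 90° to latitude: 168.71, 77.87.
Field: 168.71/20 → 8 → I, 77.87/10 → 7 → H; chars IH.
Square: 8.71/2 → 4, 7.87/1 → 7; chars 47.

IH47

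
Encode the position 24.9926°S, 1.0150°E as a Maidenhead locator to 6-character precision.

JG05ma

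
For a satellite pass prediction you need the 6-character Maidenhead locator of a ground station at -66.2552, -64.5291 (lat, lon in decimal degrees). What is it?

FC73rr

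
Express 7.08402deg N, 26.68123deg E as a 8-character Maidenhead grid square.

Shift to the Maidenhead origin (180°W, 90°S): lon 206.68123, lat 97.08402.
Field: 206.68123/20 → 10 → K, 97.08402/10 → 9 → J; chars KJ.
Square: 6.68123/2 → 3, 7.08402/1 → 7; chars 37.
Subsquare: 0.68123/0.0833333 → 8 → i, 0.08402/0.0416667 → 2 → c; chars ic.
Extended square: 0.01456/0.00833333 → 1, 0.00069/0.00416667 → 0; chars 10.

KJ37ic10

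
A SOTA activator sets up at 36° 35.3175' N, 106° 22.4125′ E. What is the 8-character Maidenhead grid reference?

Offset from 180°W / 90°S: lon 286.37354°, lat 126.58863°.
Field (20°×10°, letters A–R): lon ⌊286.37354/20⌋ = 14 → O; lat ⌊126.58863/10⌋ = 12 → M.
Square (2°×1°, digits 0–9): lon ⌊6.37354/2⌋ = 3; lat ⌊6.58863/1⌋ = 6.
Subsquare (5′×2.5′, letters a–x): lon ⌊0.37354/0.0833333⌋ = 4 → e; lat ⌊0.58863/0.0416667⌋ = 14 → o.
Extended square (30″×15″, digits 0–9): lon ⌊0.04021/0.00833333⌋ = 4; lat ⌊0.00529/0.00416667⌋ = 1.

OM36eo41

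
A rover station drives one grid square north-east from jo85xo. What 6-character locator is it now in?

Longitude subsquare x = 23; +1 → 24, wraps to 0 = a, carry into square.
Longitude square 8; +1 → 9.
Latitude subsquare o = 14; +1 → 15 = p.

JO95ap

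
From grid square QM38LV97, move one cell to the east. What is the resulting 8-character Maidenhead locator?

QM38mv07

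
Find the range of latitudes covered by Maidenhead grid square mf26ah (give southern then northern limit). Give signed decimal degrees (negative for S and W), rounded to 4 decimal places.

Field M=12, F=5: +12·20° lon, +5·10° lat → SW at lon 60°, lat -40°.
Square 2, 6: +2·2° lon, +6·1° lat → SW at lon 64°, lat -34°.
Subsquare a=0, h=7: +0·0.0833333° lon, +7·0.0416667° lat → SW at lon 64°, lat -33.7083°.
Cell spans 0.0833333° lon × 0.0416667° lat.
south -33.7083, north -33.6667.

-33.7083, -33.6667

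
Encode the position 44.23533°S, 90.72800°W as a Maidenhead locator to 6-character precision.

EE45ps

Offset from 180°W / 90°S: lon 89.2720°, lat 45.7647°.
Field: lon ⌊89.2720/20⌋ = 4 → E; lat ⌊45.7647/10⌋ = 4 → E.
Square: lon ⌊9.2720/2⌋ = 4; lat ⌊5.7647/1⌋ = 5.
Subsquare: lon ⌊1.2720/0.0833333⌋ = 15 → p; lat ⌊0.7647/0.0416667⌋ = 18 → s.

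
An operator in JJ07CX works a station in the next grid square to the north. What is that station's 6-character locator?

JJ08ca

Latitude subsquare x = 23; +1 → 24, wraps to 0 = a, carry into square.
Latitude square 7; +1 → 8.
The longitude characters are unchanged.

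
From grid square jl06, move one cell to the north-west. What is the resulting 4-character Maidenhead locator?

Longitude square 0; −1 → -1, wraps to 9, carry into field.
Longitude field J = 9; −1 → 8 = I.
Latitude square 6; +1 → 7.

IL97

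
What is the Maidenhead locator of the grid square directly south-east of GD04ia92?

Longitude extended square 9; +1 → 10, wraps to 0, carry into subsquare.
Longitude subsquare i = 8; +1 → 9 = j.
Latitude extended square 2; −1 → 1.

GD04ja01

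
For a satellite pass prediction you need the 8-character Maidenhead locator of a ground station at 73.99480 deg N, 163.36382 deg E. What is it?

RQ13qx38

Offset from 180°W / 90°S: lon 343.36382°, lat 163.99480°.
Field (20°×10°, letters A–R): 343.36382/20 → 17 → R, 163.99480/10 → 16 → Q; chars RQ.
Square (2°×1°, digits 0–9): 3.36382/2 → 1, 3.99480/1 → 3; chars 13.
Subsquare (5′×2.5′, letters a–x): 1.36382/0.0833333 → 16 → q, 0.99480/0.0416667 → 23 → x; chars qx.
Extended square (30″×15″, digits 0–9): 0.03049/0.00833333 → 3, 0.03647/0.00416667 → 8; chars 38.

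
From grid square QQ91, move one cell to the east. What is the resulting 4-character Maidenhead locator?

RQ01

Longitude square 9; +1 → 10, wraps to 0, carry into field.
Longitude field Q = 16; +1 → 17 = R.
The latitude characters are unchanged.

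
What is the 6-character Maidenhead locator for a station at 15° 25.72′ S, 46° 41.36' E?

LH34in

Offset from 180°W / 90°S: lon 226.6893°, lat 74.5713°.
Field: lon ⌊226.6893/20⌋ = 11 → L; lat ⌊74.5713/10⌋ = 7 → H.
Square: lon ⌊6.6893/2⌋ = 3; lat ⌊4.5713/1⌋ = 4.
Subsquare: lon ⌊0.6893/0.0833333⌋ = 8 → i; lat ⌊0.5713/0.0416667⌋ = 13 → n.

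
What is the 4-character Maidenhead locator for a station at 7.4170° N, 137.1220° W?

Add 180° to longitude and 90° to latitude: 42.88, 97.42.
Field: 42.88/20 → 2 → C, 97.42/10 → 9 → J; chars CJ.
Square: 2.88/2 → 1, 7.42/1 → 7; chars 17.

CJ17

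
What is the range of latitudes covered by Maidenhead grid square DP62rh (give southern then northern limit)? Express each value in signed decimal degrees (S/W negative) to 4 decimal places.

62.2917, 62.3333

Field D=3, P=15: +3·20° lon, +15·10° lat → SW at lon -120°, lat 60°.
Square 6, 2: +6·2° lon, +2·1° lat → SW at lon -108°, lat 62°.
Subsquare r=17, h=7: +17·0.0833333° lon, +7·0.0416667° lat → SW at lon -106.583°, lat 62.2917°.
Cell spans 0.0833333° lon × 0.0416667° lat.
south 62.2917, north 62.3333.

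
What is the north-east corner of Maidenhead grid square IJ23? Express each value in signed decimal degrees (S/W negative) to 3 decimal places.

4.000, -14.000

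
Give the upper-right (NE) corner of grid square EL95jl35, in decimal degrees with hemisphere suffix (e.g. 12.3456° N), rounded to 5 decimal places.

25.48333° N, 81.21667° W

Field E=4, L=11: +4·20° lon, +11·10° lat → SW at lon -100°, lat 20°.
Square 9, 5: +9·2° lon, +5·1° lat → SW at lon -82°, lat 25°.
Subsquare j=9, l=11: +9·0.0833333° lon, +11·0.0416667° lat → SW at lon -81.25°, lat 25.4583°.
Extended square 3, 5: +3·0.00833333° lon, +5·0.00416667° lat → SW at lon -81.225°, lat 25.4792°.
Cell spans 0.00833333° lon × 0.00416667° lat. NE corner is SW corner plus one full cell.
latitude 25.48333° N, longitude 81.21667° W.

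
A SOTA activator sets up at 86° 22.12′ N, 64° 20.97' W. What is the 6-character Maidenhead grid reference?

Add 180° to longitude and 90° to latitude: 115.6505, 176.3687.
Field (20°×10°, letters A–R): lon ⌊115.6505/20⌋ = 5 → F; lat ⌊176.3687/10⌋ = 17 → R.
Square (2°×1°, digits 0–9): lon ⌊15.6505/2⌋ = 7; lat ⌊6.3687/1⌋ = 6.
Subsquare (5′×2.5′, letters a–x): lon ⌊1.6505/0.0833333⌋ = 19 → t; lat ⌊0.3687/0.0416667⌋ = 8 → i.

FR76ti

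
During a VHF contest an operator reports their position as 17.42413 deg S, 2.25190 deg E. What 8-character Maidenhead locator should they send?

Add 180° to longitude and 90° to latitude: 182.25190, 72.57587.
Field: 182.25190/20 → 9 → J, 72.57587/10 → 7 → H; chars JH.
Square: 2.25190/2 → 1, 2.57587/1 → 2; chars 12.
Subsquare: 0.25190/0.0833333 → 3 → d, 0.57587/0.0416667 → 13 → n; chars dn.
Extended square: 0.00190/0.00833333 → 0, 0.03420/0.00416667 → 8; chars 08.

JH12dn08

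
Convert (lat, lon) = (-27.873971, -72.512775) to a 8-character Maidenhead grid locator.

Shift to the Maidenhead origin (180°W, 90°S): lon 107.48722, lat 62.12603.
Field: lon ⌊107.48722/20⌋ = 5 → F; lat ⌊62.12603/10⌋ = 6 → G.
Square: lon ⌊7.48722/2⌋ = 3; lat ⌊2.12603/1⌋ = 2.
Subsquare: lon ⌊1.48722/0.0833333⌋ = 17 → r; lat ⌊0.12603/0.0416667⌋ = 3 → d.
Extended square: lon ⌊0.07056/0.00833333⌋ = 8; lat ⌊0.00103/0.00416667⌋ = 0.

FG32rd80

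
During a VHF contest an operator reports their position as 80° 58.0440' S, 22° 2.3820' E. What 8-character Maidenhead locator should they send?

KA19aa47

Shift to the Maidenhead origin (180°W, 90°S): lon 202.03970, lat 9.03260.
Field: 202.03970/20 → 10 → K, 9.03260/10 → 0 → A; chars KA.
Square: 2.03970/2 → 1, 9.03260/1 → 9; chars 19.
Subsquare: 0.03970/0.0833333 → 0 → a, 0.03260/0.0416667 → 0 → a; chars aa.
Extended square: 0.03970/0.00833333 → 4, 0.03260/0.00416667 → 7; chars 47.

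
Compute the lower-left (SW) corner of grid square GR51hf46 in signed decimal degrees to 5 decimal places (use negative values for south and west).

81.23333, -49.38333

Field G=6, R=17: +6·20° lon, +17·10° lat → SW at lon -60°, lat 80°.
Square 5, 1: +5·2° lon, +1·1° lat → SW at lon -50°, lat 81°.
Subsquare h=7, f=5: +7·0.0833333° lon, +5·0.0416667° lat → SW at lon -49.4167°, lat 81.2083°.
Extended square 4, 6: +4·0.00833333° lon, +6·0.00416667° lat → SW at lon -49.3833°, lat 81.2333°.
latitude 81.23333, longitude -49.38333.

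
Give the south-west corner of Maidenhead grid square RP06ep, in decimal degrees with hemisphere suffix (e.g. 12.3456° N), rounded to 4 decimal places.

66.6250° N, 160.3333° E

Field R=17, P=15: +17·20° lon, +15·10° lat → SW at lon 160°, lat 60°.
Square 0, 6: +0·2° lon, +6·1° lat → SW at lon 160°, lat 66°.
Subsquare e=4, p=15: +4·0.0833333° lon, +15·0.0416667° lat → SW at lon 160.333°, lat 66.625°.
latitude 66.6250° N, longitude 160.3333° E.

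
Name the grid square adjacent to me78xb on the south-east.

Longitude subsquare x = 23; +1 → 24, wraps to 0 = a, carry into square.
Longitude square 7; +1 → 8.
Latitude subsquare b = 1; −1 → 0 = a.

ME88aa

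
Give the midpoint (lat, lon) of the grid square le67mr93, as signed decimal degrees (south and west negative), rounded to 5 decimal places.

-42.27708, 53.07917

Field L=11, E=4: +11·20° lon, +4·10° lat → SW at lon 40°, lat -50°.
Square 6, 7: +6·2° lon, +7·1° lat → SW at lon 52°, lat -43°.
Subsquare m=12, r=17: +12·0.0833333° lon, +17·0.0416667° lat → SW at lon 53°, lat -42.2917°.
Extended square 9, 3: +9·0.00833333° lon, +3·0.00416667° lat → SW at lon 53.075°, lat -42.2792°.
Cell spans 0.00833333° lon × 0.00416667° lat. Centre is SW corner plus half of each.
latitude -42.27708, longitude 53.07917.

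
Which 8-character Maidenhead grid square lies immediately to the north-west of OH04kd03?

OH04jd94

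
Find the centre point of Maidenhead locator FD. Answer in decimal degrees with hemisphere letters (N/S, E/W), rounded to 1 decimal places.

Field F=5, D=3: +5·20° lon, +3·10° lat → SW at lon -80°, lat -60°.
Cell spans 20° lon × 10° lat. Centre is SW corner plus half of each.
latitude 55.0° S, longitude 70.0° W.

55.0° S, 70.0° W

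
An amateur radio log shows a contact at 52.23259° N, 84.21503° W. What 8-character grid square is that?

EO72vf45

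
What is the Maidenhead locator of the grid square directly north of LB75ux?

LB76ua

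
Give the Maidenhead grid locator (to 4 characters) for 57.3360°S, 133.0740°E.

PD62

Shift to the Maidenhead origin (180°W, 90°S): lon 313.07, lat 32.66.
Field: 313.07/20 → 15 → P, 32.66/10 → 3 → D; chars PD.
Square: 13.07/2 → 6, 2.66/1 → 2; chars 62.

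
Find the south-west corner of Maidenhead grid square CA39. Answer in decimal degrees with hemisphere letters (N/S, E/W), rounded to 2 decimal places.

81.00° S, 134.00° W

Field C=2, A=0: +2·20° lon, +0·10° lat → SW at lon -140°, lat -90°.
Square 3, 9: +3·2° lon, +9·1° lat → SW at lon -134°, lat -81°.
latitude 81.00° S, longitude 134.00° W.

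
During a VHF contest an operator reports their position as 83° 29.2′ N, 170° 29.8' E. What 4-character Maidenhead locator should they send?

Add 180° to longitude and 90° to latitude: 350.50, 173.49.
Field (20°×10°, letters A–R): lon ⌊350.50/20⌋ = 17 → R; lat ⌊173.49/10⌋ = 17 → R.
Square (2°×1°, digits 0–9): lon ⌊10.50/2⌋ = 5; lat ⌊3.49/1⌋ = 3.

RR53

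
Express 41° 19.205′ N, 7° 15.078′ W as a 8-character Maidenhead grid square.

IN61ih96

Add 180° to longitude and 90° to latitude: 172.74870, 131.32008.
Field (20°×10°, letters A–R): lon ⌊172.74870/20⌋ = 8 → I; lat ⌊131.32008/10⌋ = 13 → N.
Square (2°×1°, digits 0–9): lon ⌊12.74870/2⌋ = 6; lat ⌊1.32008/1⌋ = 1.
Subsquare (5′×2.5′, letters a–x): lon ⌊0.74870/0.0833333⌋ = 8 → i; lat ⌊0.32008/0.0416667⌋ = 7 → h.
Extended square (30″×15″, digits 0–9): lon ⌊0.08203/0.00833333⌋ = 9; lat ⌊0.02842/0.00416667⌋ = 6.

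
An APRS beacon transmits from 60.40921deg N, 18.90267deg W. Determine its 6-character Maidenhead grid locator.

IP00nj

Offset from 180°W / 90°S: lon 161.0973°, lat 150.4092°.
Field (20°×10°, letters A–R): 161.0973/20 → 8 → I, 150.4092/10 → 15 → P; chars IP.
Square (2°×1°, digits 0–9): 1.0973/2 → 0, 0.4092/1 → 0; chars 00.
Subsquare (5′×2.5′, letters a–x): 1.0973/0.0833333 → 13 → n, 0.4092/0.0416667 → 9 → j; chars nj.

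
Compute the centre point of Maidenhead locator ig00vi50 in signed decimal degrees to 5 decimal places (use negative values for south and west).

Field I=8, G=6: +8·20° lon, +6·10° lat → SW at lon -20°, lat -30°.
Square 0, 0: +0·2° lon, +0·1° lat → SW at lon -20°, lat -30°.
Subsquare v=21, i=8: +21·0.0833333° lon, +8·0.0416667° lat → SW at lon -18.25°, lat -29.6667°.
Extended square 5, 0: +5·0.00833333° lon, +0·0.00416667° lat → SW at lon -18.2083°, lat -29.6667°.
Cell spans 0.00833333° lon × 0.00416667° lat. Centre is SW corner plus half of each.
latitude -29.66458, longitude -18.20417.

-29.66458, -18.20417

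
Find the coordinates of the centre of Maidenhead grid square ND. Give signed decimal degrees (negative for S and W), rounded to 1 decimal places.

-55.0, 90.0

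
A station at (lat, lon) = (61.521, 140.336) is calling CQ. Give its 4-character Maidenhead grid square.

QP01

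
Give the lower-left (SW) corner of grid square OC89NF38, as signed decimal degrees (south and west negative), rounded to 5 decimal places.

-60.75833, 117.10833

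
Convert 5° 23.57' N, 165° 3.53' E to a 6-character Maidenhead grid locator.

Add 180° to longitude and 90° to latitude: 345.0588, 95.3928.
Field: lon ⌊345.0588/20⌋ = 17 → R; lat ⌊95.3928/10⌋ = 9 → J.
Square: lon ⌊5.0588/2⌋ = 2; lat ⌊5.3928/1⌋ = 5.
Subsquare: lon ⌊1.0588/0.0833333⌋ = 12 → m; lat ⌊0.3928/0.0416667⌋ = 9 → j.

RJ25mj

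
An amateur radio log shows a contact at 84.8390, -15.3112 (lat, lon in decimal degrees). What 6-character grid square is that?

IR24iu

Add 180° to longitude and 90° to latitude: 164.6888, 174.8390.
Field: lon ⌊164.6888/20⌋ = 8 → I; lat ⌊174.8390/10⌋ = 17 → R.
Square: lon ⌊4.6888/2⌋ = 2; lat ⌊4.8390/1⌋ = 4.
Subsquare: lon ⌊0.6888/0.0833333⌋ = 8 → i; lat ⌊0.8390/0.0416667⌋ = 20 → u.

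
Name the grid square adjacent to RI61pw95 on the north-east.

Longitude extended square 9; +1 → 10, wraps to 0, carry into subsquare.
Longitude subsquare p = 15; +1 → 16 = q.
Latitude extended square 5; +1 → 6.

RI61qw06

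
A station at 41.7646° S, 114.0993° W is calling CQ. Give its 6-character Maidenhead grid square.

DE28wf

Shift to the Maidenhead origin (180°W, 90°S): lon 65.9007, lat 48.2354.
Field: 65.9007/20 → 3 → D, 48.2354/10 → 4 → E; chars DE.
Square: 5.9007/2 → 2, 8.2354/1 → 8; chars 28.
Subsquare: 1.9007/0.0833333 → 22 → w, 0.2354/0.0416667 → 5 → f; chars wf.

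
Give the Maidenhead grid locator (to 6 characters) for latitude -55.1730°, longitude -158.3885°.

Offset from 180°W / 90°S: lon 21.6115°, lat 34.8270°.
Field (20°×10°, letters A–R): 21.6115/20 → 1 → B, 34.8270/10 → 3 → D; chars BD.
Square (2°×1°, digits 0–9): 1.6115/2 → 0, 4.8270/1 → 4; chars 04.
Subsquare (5′×2.5′, letters a–x): 1.6115/0.0833333 → 19 → t, 0.8270/0.0416667 → 19 → t; chars tt.

BD04tt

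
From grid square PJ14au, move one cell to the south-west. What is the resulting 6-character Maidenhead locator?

PJ04xt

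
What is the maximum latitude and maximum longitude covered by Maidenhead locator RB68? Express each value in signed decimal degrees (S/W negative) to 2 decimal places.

Field R=17, B=1: +17·20° lon, +1·10° lat → SW at lon 160°, lat -80°.
Square 6, 8: +6·2° lon, +8·1° lat → SW at lon 172°, lat -72°.
Cell spans 2° lon × 1° lat. NE corner is SW corner plus one full cell.
latitude -71.00, longitude 174.00.

-71.00, 174.00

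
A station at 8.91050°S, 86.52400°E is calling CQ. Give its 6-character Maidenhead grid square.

NI31gc

Add 180° to longitude and 90° to latitude: 266.5240, 81.0895.
Field: 266.5240/20 → 13 → N, 81.0895/10 → 8 → I; chars NI.
Square: 6.5240/2 → 3, 1.0895/1 → 1; chars 31.
Subsquare: 0.5240/0.0833333 → 6 → g, 0.0895/0.0416667 → 2 → c; chars gc.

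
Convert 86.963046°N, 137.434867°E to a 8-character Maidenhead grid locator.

PR86rx21

Offset from 180°W / 90°S: lon 317.43487°, lat 176.96305°.
Field: 317.43487/20 → 15 → P, 176.96305/10 → 17 → R; chars PR.
Square: 17.43487/2 → 8, 6.96305/1 → 6; chars 86.
Subsquare: 1.43487/0.0833333 → 17 → r, 0.96305/0.0416667 → 23 → x; chars rx.
Extended square: 0.01820/0.00833333 → 2, 0.00471/0.00416667 → 1; chars 21.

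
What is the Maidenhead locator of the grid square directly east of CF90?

Longitude square 9; +1 → 10, wraps to 0, carry into field.
Longitude field C = 2; +1 → 3 = D.
The latitude characters are unchanged.

DF00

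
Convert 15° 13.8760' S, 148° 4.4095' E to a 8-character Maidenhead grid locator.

Add 180° to longitude and 90° to latitude: 328.07349, 74.76873.
Field (20°×10°, letters A–R): 328.07349/20 → 16 → Q, 74.76873/10 → 7 → H; chars QH.
Square (2°×1°, digits 0–9): 8.07349/2 → 4, 4.76873/1 → 4; chars 44.
Subsquare (5′×2.5′, letters a–x): 0.07349/0.0833333 → 0 → a, 0.76873/0.0416667 → 18 → s; chars as.
Extended square (30″×15″, digits 0–9): 0.07349/0.00833333 → 8, 0.01873/0.00416667 → 4; chars 84.

QH44as84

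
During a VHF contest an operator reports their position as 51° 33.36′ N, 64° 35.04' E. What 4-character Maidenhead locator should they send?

MO21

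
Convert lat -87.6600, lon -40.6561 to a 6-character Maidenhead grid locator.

GA92qi

Shift to the Maidenhead origin (180°W, 90°S): lon 139.3439, lat 2.3400.
Field: lon ⌊139.3439/20⌋ = 6 → G; lat ⌊2.3400/10⌋ = 0 → A.
Square: lon ⌊19.3439/2⌋ = 9; lat ⌊2.3400/1⌋ = 2.
Subsquare: lon ⌊1.3439/0.0833333⌋ = 16 → q; lat ⌊0.3400/0.0416667⌋ = 8 → i.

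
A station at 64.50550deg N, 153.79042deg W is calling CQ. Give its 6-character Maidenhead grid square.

Add 180° to longitude and 90° to latitude: 26.2096, 154.5055.
Field: lon ⌊26.2096/20⌋ = 1 → B; lat ⌊154.5055/10⌋ = 15 → P.
Square: lon ⌊6.2096/2⌋ = 3; lat ⌊4.5055/1⌋ = 4.
Subsquare: lon ⌊0.2096/0.0833333⌋ = 2 → c; lat ⌊0.5055/0.0416667⌋ = 12 → m.

BP34cm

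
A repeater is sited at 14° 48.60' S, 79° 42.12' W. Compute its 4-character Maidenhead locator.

Add 180° to longitude and 90° to latitude: 100.30, 75.19.
Field: 100.30/20 → 5 → F, 75.19/10 → 7 → H; chars FH.
Square: 0.30/2 → 0, 5.19/1 → 5; chars 05.

FH05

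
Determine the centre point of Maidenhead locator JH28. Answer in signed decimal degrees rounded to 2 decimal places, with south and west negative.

Field J=9, H=7: +9·20° lon, +7·10° lat → SW at lon 0°, lat -20°.
Square 2, 8: +2·2° lon, +8·1° lat → SW at lon 4°, lat -12°.
Cell spans 2° lon × 1° lat. Centre is SW corner plus half of each.
latitude -11.50, longitude 5.00.

-11.50, 5.00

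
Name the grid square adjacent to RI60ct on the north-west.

RI60bu

Longitude subsquare c = 2; −1 → 1 = b.
Latitude subsquare t = 19; +1 → 20 = u.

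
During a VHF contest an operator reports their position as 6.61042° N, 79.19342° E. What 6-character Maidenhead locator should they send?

MJ96oo

Offset from 180°W / 90°S: lon 259.1934°, lat 96.6104°.
Field (20°×10°, letters A–R): 259.1934/20 → 12 → M, 96.6104/10 → 9 → J; chars MJ.
Square (2°×1°, digits 0–9): 19.1934/2 → 9, 6.6104/1 → 6; chars 96.
Subsquare (5′×2.5′, letters a–x): 1.1934/0.0833333 → 14 → o, 0.6104/0.0416667 → 14 → o; chars oo.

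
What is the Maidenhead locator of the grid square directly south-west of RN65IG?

RN65hf

Longitude subsquare i = 8; −1 → 7 = h.
Latitude subsquare g = 6; −1 → 5 = f.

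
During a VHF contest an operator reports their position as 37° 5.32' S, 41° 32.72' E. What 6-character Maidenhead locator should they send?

Shift to the Maidenhead origin (180°W, 90°S): lon 221.5453, lat 52.9113.
Field: 221.5453/20 → 11 → L, 52.9113/10 → 5 → F; chars LF.
Square: 1.5453/2 → 0, 2.9113/1 → 2; chars 02.
Subsquare: 1.5453/0.0833333 → 18 → s, 0.9113/0.0416667 → 21 → v; chars sv.

LF02sv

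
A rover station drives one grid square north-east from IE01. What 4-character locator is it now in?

Longitude square 0; +1 → 1.
Latitude square 1; +1 → 2.

IE12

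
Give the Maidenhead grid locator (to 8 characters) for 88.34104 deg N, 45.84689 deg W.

Add 180° to longitude and 90° to latitude: 134.15311, 178.34104.
Field (20°×10°, letters A–R): 134.15311/20 → 6 → G, 178.34104/10 → 17 → R; chars GR.
Square (2°×1°, digits 0–9): 14.15311/2 → 7, 8.34104/1 → 8; chars 78.
Subsquare (5′×2.5′, letters a–x): 0.15311/0.0833333 → 1 → b, 0.34104/0.0416667 → 8 → i; chars bi.
Extended square (30″×15″, digits 0–9): 0.06978/0.00833333 → 8, 0.00771/0.00416667 → 1; chars 81.

GR78bi81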